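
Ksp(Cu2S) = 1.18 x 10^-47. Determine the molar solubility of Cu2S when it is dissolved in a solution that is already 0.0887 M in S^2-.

Cu2S(s) ⇌ 2 Cu^+(aq) + S^2-(aq)
Ksp = [Cu^+]^2[S^2-]
Let s = moles of Cu2S that dissolve per litre. [Cu^+] = 2s, [S^2-] = 0.0887 + s ≈ 0.0887 (since the S^2- already present dominates).
Ksp ≈ (2s)^2 × 0.0887
s = 5.77 x 10^-24 M
Check: s = 5.8 × 10^-24 ≪ 0.0887, so the approximation is valid.

5.77e-24 M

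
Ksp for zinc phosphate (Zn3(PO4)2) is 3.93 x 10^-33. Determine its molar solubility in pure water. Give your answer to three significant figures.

Zn3(PO4)2(s) ⇌ 3 Zn^2+(aq) + 2 PO4^3-(aq)
Ksp = [Zn^2+]^3[PO4^3-]^2
Let s = molar solubility. Then [Zn^2+] = 3s and [PO4^3-] = 2s.
Substituting: Ksp = (3s)^3(2s)^2 = 108s^5
s^5 = 3.93 x 10^-33 / 108, so s = 1.29 × 10^-7 M

s = 1.29e-7 M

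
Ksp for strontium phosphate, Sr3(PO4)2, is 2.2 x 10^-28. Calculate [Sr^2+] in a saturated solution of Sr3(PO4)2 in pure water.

[Sr^2+] = 3.5 x 10^-6 M

Sr3(PO4)2(s) ⇌ 3 Sr^2+ + 2 PO4^3-
Ksp = [Sr^2+]^3[PO4^3-]^2
With molar solubility s: [Sr^2+] = 3s, [PO4^3-] = 2s.
Substituting: Ksp = (3s)^3(2s)^2 = 108s^5
s = (2.2 x 10^-28 / 108)^(1/5) = 1.15 × 10^-6 M
[Sr^2+] = 3s = 3.5 × 10^-6 M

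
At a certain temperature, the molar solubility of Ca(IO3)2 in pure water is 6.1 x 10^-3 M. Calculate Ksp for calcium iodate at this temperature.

Ca(IO3)2(s) ⇌ Ca^2+(aq) + 2 IO3^-(aq)
With molar solubility s: [Ca^2+] = s, [IO3^-] = 2s.
Ksp = [Ca^2+][IO3^-]^2
Substituting: Ksp = s(2s)^2 = 4s^3
With s = 6.1 × 10^-3: Ksp = 9.1 × 10^-7

Ksp ≈ 9.1 × 10^-7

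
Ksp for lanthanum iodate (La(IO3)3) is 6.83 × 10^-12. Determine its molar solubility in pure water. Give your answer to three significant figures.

La(IO3)3(s) ⇌ La^3+(aq) + 3 IO3^-(aq)
Ksp = [La^3+][IO3^-]^3
With molar solubility s: [La^3+] = s, [IO3^-] = 3s.
Ksp = s(3s)^3 = 27s^4
Solving, s = (6.83 × 10^-12/27)^(1/4) = 7.09 × 10^-4 M

s = 7.09 × 10^-4 M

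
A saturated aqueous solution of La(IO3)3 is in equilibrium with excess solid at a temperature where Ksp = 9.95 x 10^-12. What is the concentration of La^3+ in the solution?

La(IO3)3(s) ⇌ La^3+ + 3 IO3^-
Ksp = [La^3+][IO3^-]^3
With molar solubility s: [La^3+] = s, [IO3^-] = 3s.
Ksp = s(3s)^3 = 27s^4
s^4 = 9.95 x 10^-12 / 27, so s = 7.791 × 10^-4 M
[La^3+] = s = 7.79 x 10^-4 M

[La^3+] = 7.79 × 10^-4 M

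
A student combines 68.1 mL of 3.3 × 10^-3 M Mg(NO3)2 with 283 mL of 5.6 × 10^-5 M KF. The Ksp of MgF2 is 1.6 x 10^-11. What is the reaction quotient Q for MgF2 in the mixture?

Q ≈ 1.3 × 10^-12

Total volume = 68.1 + 283 = 351.1 mL.
[Mg^2+] = 3.3 x 10^-3 × (68.1/351.1) = 6.40 × 10^-4 M
[F^-] = 5.6 × 10^-5 × (283/351.1) = 4.51 × 10^-5 M
MgF2(s) ⇌ Mg^2+ + 2 F^-, so Q = [Mg^2+][F^-]^2
Q = (6.40 × 10^-4)(4.51 × 10^-5)^2 = 1.3 x 10^-12
Q < Ksp, so no precipitate of MgF2 forms.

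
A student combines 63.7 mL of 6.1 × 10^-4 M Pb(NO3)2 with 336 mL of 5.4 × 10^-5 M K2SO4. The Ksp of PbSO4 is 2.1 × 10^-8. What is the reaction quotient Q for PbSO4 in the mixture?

Q ≈ 4.4 × 10^-9

Total volume = 63.7 + 336 = 399.7 mL.
[Pb^2+] = 6.1 x 10^-4 × (63.7/399.7) = 9.72 × 10^-5 M
[SO4^2-] = 5.4 x 10^-5 × (336/399.7) = 4.54 × 10^-5 M
PbSO4(s) <=> Pb^2+ + SO4^2-, so Q = [Pb^2+][SO4^2-]
Q = (9.72 × 10^-5)(4.54 × 10^-5) = 4.4 × 10^-9
Q < Ksp, so no precipitate of PbSO4 forms.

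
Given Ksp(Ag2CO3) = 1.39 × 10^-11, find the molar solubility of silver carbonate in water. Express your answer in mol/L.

1.51e-4 M

Ag2CO3(s) ⇌ 2 Ag^+(aq) + CO3^2-(aq)
Ksp = [Ag^+]^2[CO3^2-]
Let s = molar solubility. Then [Ag^+] = 2s and [CO3^2-] = s.
So Ksp = (2s)^2 × s = 4s^3
s^3 = 1.39 × 10^-11 / 4, so s = 1.51 × 10^-4 M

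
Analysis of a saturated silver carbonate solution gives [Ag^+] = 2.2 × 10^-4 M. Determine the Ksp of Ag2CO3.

Ag2CO3(s) ⇌ 2 Ag^+(aq) + CO3^2-(aq)
Stoichiometry gives [CO3^2-] = (1/2)[Ag^+] = 1.10 × 10^-4 M.
Ksp = [Ag^+]^2[CO3^2-]
Ksp = (2.2 × 10^-4)^2 × 1.10 × 10^-4 = 5.3 × 10^-12

5.3e-12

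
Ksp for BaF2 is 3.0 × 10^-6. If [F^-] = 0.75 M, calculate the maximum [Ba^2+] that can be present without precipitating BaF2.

BaF2(s) ⇌ Ba^2+ + 2 F^-
Ksp = [Ba^2+][F^-]^2
Precipitation begins when Q = Ksp. With [F^-] = 0.75 M:
3.0 × 10^-6 = (0.75)^2 × [Ba^2+]
[Ba^2+] = (3.0 × 10^-6 / 5.63 x 10^-1) = 5.3 x 10^-6 M

5.3e-6 M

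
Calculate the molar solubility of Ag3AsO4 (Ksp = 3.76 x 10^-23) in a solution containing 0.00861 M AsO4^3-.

s = 5.45 x 10^-8 M

Ag3AsO4(s) ⇌ 3 Ag^+ + AsO4^3-
Ksp = [Ag^+]^3[AsO4^3-]
Let s be the molar solubility in this solution. [Ag^+] = 3s, [AsO4^3-] = 0.00861 + s ≈ 0.00861 (since the AsO4^3- already present dominates).
Ksp ≈ (3s)^3 × 0.00861
s = 5.45 × 10^-8 M
Check: s = 5.4 × 10^-8 ≪ 0.00861, so the approximation is valid.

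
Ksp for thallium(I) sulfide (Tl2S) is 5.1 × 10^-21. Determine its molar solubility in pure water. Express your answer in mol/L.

s = 1.1 × 10^-7 M

Tl2S(s) ⇌ 2 Tl^+(aq) + S^2-(aq)
Ksp = [Tl^+]^2[S^2-]
For each mole of Tl2S that dissolves: [Tl^+] = 2s, [S^2-] = s.
Ksp = (2s)^2s = 4s^3
s^3 = 5.1 × 10^-21 / 4, so s = 1.1 x 10^-7 M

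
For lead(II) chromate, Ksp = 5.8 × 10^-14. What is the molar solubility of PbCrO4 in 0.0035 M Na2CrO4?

1.7e-11 M

PbCrO4(s) ⇌ Pb^2+(aq) + CrO4^2-(aq)
Ksp = [Pb^2+][CrO4^2-]
If s mol/L dissolves here, [Pb^2+] = s, [CrO4^2-] = 0.0035 + s ≈ 0.0035 (since CrO4^2- from Na2CrO4 dominates).
Ksp ≈ s × 0.0035
s = 1.7 × 10^-11 M
Check: s = 1.7 x 10^-11 ≪ 0.0035, so the approximation is valid.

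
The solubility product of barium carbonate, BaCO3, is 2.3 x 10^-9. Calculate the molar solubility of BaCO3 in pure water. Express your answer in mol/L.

BaCO3(s) <=> Ba^2+ + CO3^2-
Ksp = [Ba^2+][CO3^2-]
For each mole of BaCO3 that dissolves: [Ba^2+] = s, [CO3^2-] = s.
Ksp = s × s = s^2
s = √(2.3 x 10^-9) = 4.8 x 10^-5 M

4.8 x 10^-5 M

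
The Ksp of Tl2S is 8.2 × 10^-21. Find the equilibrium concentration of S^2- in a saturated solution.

Tl2S(s) ⇌ 2 Tl^+ + S^2-
Ksp = [Tl^+]^2[S^2-]
Let s = molar solubility. Then [Tl^+] = 2s and [S^2-] = s.
Substituting: Ksp = (2s)^2s = 4s^3
s^3 = 8.2 × 10^-21 / 4, so s = 1.27 x 10^-7 M
[S^2-] = s = 1.3 x 10^-7 M

[S^2-] = 1.3 × 10^-7 M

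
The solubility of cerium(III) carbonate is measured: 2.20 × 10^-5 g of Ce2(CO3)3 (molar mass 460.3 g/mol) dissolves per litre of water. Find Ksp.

2.69e-35

Molar solubility s = (2.20 x 10^-5 g/L) / (460.3 g/mol) = 4.779 x 10^-8 M.
Ce2(CO3)3(s) ⇌ 2 Ce^3+(aq) + 3 CO3^2-(aq)
With molar solubility s: [Ce^3+] = 2s, [CO3^2-] = 3s.
Ksp = [Ce^3+]^2[CO3^2-]^3
Ksp = (2s)^2(3s)^3 = 108s^5
With s = 4.779 × 10^-8: Ksp = 2.69 x 10^-35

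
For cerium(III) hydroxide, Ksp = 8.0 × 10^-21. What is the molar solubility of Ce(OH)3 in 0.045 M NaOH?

s ≈ 8.8 × 10^-17 M

Ce(OH)3(s) ⇌ Ce^3+(aq) + 3 OH^-(aq)
Ksp = [Ce^3+][OH^-]^3
If s mol/L dissolves here, [Ce^3+] = s, [OH^-] = 0.045 + 3s ≈ 0.045 (Ksp is small, so little additional dissolves).
Ksp ≈ s × (0.045)^3
s = 8.8 × 10^-17 M
Check: 3s = 2.6 × 10^-16 ≪ 0.045, so the approximation is valid.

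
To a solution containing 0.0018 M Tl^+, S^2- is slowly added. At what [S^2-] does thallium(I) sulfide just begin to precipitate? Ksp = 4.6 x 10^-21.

1.4 × 10^-15 M

Tl2S(s) <=> 2 Tl^+ + S^2-
Ksp = [Tl^+]^2[S^2-]
Precipitation begins when Q = Ksp. With [Tl^+] = 0.0018 M:
4.6 x 10^-21 = (0.0018)^2 × [S^2-]
[S^2-] = (4.6 x 10^-21 / 3.24 x 10^-6) = 1.4 x 10^-15 M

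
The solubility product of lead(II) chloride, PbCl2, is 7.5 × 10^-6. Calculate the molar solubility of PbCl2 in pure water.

PbCl2(s) ⇌ Pb^2+ + 2 Cl^-
Ksp = [Pb^2+][Cl^-]^2
With molar solubility s: [Pb^2+] = s, [Cl^-] = 2s.
Ksp = s(2s)^2 = 4s^3
s = (7.5 × 10^-6 / 4)^(1/3) = 1.2 x 10^-2 M

1.2e-2 M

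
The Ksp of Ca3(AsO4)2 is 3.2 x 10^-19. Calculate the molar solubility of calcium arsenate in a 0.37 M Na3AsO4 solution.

s ≈ 4.4e-7 M

Ca3(AsO4)2(s) ⇌ 3 Ca^2+(aq) + 2 AsO4^3-(aq)
Ksp = [Ca^2+]^3[AsO4^3-]^2
Let s = moles of Ca3(AsO4)2 that dissolve per litre. [Ca^2+] = 3s, [AsO4^3-] = 0.37 + 2s ≈ 0.37 (common-ion effect: AsO4^3- is already 0.37 M).
Ksp ≈ (3s)^3 × (0.37)^2
s = 4.4 × 10^-7 M
Check: 2s = 8.8 × 10^-7 ≪ 0.37, so the approximation is valid.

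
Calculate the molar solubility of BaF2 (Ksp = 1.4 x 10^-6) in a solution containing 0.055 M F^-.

s ≈ 4.6 x 10^-4 M

BaF2(s) <=> Ba^2+(aq) + 2 F^-(aq)
Ksp = [Ba^2+][F^-]^2
Let s = moles of BaF2 that dissolve per litre. [Ba^2+] = s, [F^-] = 0.055 + 2s ≈ 0.055 (since the F^- already present dominates).
Ksp ≈ s × (0.055)^2
s = 4.6 × 10^-4 M
Check: 2s = 9.3 × 10^-4 ≪ 0.055, so the approximation is valid.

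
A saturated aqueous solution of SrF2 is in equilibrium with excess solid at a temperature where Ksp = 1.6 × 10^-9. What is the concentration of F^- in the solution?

SrF2(s) ⇌ Sr^2+ + 2 F^-
Ksp = [Sr^2+][F^-]^2
For each mole of SrF2 that dissolves: [Sr^2+] = s, [F^-] = 2s.
Ksp = s(2s)^2 = 4s^3
Solving, s = (1.6 × 10^-9/4)^(1/3) = 7.37 × 10^-4 M
[F^-] = 2s = 1.5 × 10^-3 M

1.5 x 10^-3 M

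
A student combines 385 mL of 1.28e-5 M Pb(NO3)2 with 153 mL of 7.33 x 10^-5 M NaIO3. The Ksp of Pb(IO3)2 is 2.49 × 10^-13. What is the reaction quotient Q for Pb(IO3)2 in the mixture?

Total volume = 385 + 153 = 538 mL.
[Pb^2+] = 1.28 × 10^-5 × (385/538) = 9.160 x 10^-6 M
[IO3^-] = 7.33 × 10^-5 × (153/538) = 2.085 × 10^-5 M
Pb(IO3)2(s) <=> Pb^2+ + 2 IO3^-, so Q = [Pb^2+][IO3^-]^2
Q = (9.160 × 10^-6)(2.085 x 10^-5)^2 = 3.98 × 10^-15
Q < Ksp, so no precipitate of Pb(IO3)2 forms.

Q ≈ 3.98e-15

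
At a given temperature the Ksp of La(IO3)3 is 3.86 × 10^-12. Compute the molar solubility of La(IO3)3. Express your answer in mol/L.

s ≈ 6.15 × 10^-4 M

La(IO3)3(s) ⇌ La^3+(aq) + 3 IO3^-(aq)
Ksp = [La^3+][IO3^-]^3
With molar solubility s: [La^3+] = s, [IO3^-] = 3s.
So Ksp = s × (3s)^3 = 27s^4
s^4 = 3.86 × 10^-12 / 27, so s = 6.15 × 10^-4 M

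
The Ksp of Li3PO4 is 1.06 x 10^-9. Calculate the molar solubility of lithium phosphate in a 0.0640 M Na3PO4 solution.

s ≈ 8.50 x 10^-4 M

Li3PO4(s) ⇌ 3 Li^+ + PO4^3-
Ksp = [Li^+]^3[PO4^3-]
If s mol/L dissolves here, [Li^+] = 3s, [PO4^3-] = 0.0640 + s ≈ 0.0640 (Ksp is small, so little additional dissolves).
Ksp ≈ (3s)^3 × 0.0640
s = 8.50 × 10^-4 M
Check: s = 8.5 × 10^-4 ≪ 0.0640, so the approximation is valid.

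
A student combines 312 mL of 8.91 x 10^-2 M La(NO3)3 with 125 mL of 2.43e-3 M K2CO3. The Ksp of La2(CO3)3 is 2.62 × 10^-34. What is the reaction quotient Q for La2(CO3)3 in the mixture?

Total volume = 312 + 125 = 437 mL.
[La^3+] = 8.91 x 10^-2 × (312/437) = 6.361 × 10^-2 M
[CO3^2-] = 2.43 × 10^-3 × (125/437) = 6.951 x 10^-4 M
La2(CO3)3(s) ⇌ 2 La^3+(aq) + 3 CO3^2-(aq), so Q = [La^3+]^2[CO3^2-]^3
Q = (6.361 x 10^-2)^2(6.951 × 10^-4)^3 = 1.36 x 10^-12
Q > Ksp, so La2(CO3)3 will precipitate.

Q = 1.36e-12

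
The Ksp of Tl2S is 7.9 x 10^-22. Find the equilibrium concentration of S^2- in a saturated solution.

Tl2S(s) ⇌ 2 Tl^+(aq) + S^2-(aq)
Ksp = [Tl^+]^2[S^2-]
If s mol/L of Tl2S dissolves, [Tl^+] = 2s and [S^2-] = s.
Substituting: Ksp = (2s)^2s = 4s^3
s^3 = 7.9 x 10^-22 / 4, so s = 5.82 × 10^-8 M
[S^2-] = s = 5.8 x 10^-8 M

[S^2-] = 5.8 × 10^-8 M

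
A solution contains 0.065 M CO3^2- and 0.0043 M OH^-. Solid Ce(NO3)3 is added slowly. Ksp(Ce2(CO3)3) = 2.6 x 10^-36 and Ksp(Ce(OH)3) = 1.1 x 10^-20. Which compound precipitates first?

Each salt begins to precipitate when Q = Ksp, i.e. when [Ce^3+] reaches its threshold.
For Ce2(CO3)3: 2.6 x 10^-36 = (0.065)^3 × [Ce^3+]^2  ⇒  [Ce^3+] = 9.7 × 10^-17 M.
For Ce(OH)3: 1.1 x 10^-20 = (0.0043)^3 × [Ce^3+]  ⇒  [Ce^3+] = 1.4 × 10^-13 M.
The salt with the lower threshold [Ce^3+] precipitates first: Ce2(CO3)3.

Ce2(CO3)3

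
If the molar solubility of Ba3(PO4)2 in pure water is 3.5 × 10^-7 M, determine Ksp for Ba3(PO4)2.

Ba3(PO4)2(s) ⇌ 3 Ba^2+ + 2 PO4^3-
With molar solubility s: [Ba^2+] = 3s, [PO4^3-] = 2s.
Ksp = [Ba^2+]^3[PO4^3-]^2
So Ksp = (3s)^3 × (2s)^2 = 108s^5
With s = 3.5 × 10^-7: Ksp = 5.7 × 10^-31

Ksp ≈ 5.7 × 10^-31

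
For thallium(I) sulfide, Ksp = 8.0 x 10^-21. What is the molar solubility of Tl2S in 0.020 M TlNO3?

Tl2S(s) ⇌ 2 Tl^+ + S^2-
Ksp = [Tl^+]^2[S^2-]
Let s = moles of Tl2S that dissolve per litre. [Tl^+] = 0.020 + 2s ≈ 0.020, [S^2-] = s (common-ion effect: Tl^+ is already 0.020 M).
Ksp ≈ (0.020)^2 × s
s = 2.0 × 10^-17 M
Check: 2s = 4.0 × 10^-17 ≪ 0.020, so the approximation is valid.

s ≈ 2.0e-17 M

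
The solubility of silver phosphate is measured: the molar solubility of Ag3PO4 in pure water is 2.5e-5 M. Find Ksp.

Ag3PO4(s) ⇌ 3 Ag^+ + PO4^3-
If s mol/L of Ag3PO4 dissolves, [Ag^+] = 3s and [PO4^3-] = s.
Ksp = [Ag^+]^3[PO4^3-]
Ksp = (3s)^3s = 27s^4
With s = 2.5 x 10^-5: Ksp = 1.1 × 10^-17

1.1e-17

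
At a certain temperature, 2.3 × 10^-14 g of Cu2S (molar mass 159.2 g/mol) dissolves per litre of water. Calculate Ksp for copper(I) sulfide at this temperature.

Molar solubility s = (2.3 x 10^-14 g/L) / (159.2 g/mol) = 1.44 × 10^-16 M.
Cu2S(s) ⇌ 2 Cu^+(aq) + S^2-(aq)
With molar solubility s: [Cu^+] = 2s, [S^2-] = s.
Ksp = [Cu^+]^2[S^2-]
Ksp = (2s)^2s = 4s^3
With s = 1.44 x 10^-16: Ksp = 1.2 × 10^-47

1.2e-47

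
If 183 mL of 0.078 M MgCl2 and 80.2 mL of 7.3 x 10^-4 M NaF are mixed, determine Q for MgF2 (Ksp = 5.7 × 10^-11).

Total volume = 183 + 80.2 = 263.2 mL.
[Mg^2+] = 7.8 x 10^-2 × (183/263.2) = 5.42 × 10^-2 M
[F^-] = 7.3 x 10^-4 × (80.2/263.2) = 2.22 × 10^-4 M
MgF2(s) ⇌ Mg^2+(aq) + 2 F^-(aq), so Q = [Mg^2+][F^-]^2
Q = (5.42 × 10^-2)(2.22 x 10^-4)^2 = 2.7 × 10^-9
Q > Ksp, so MgF2 will precipitate.

Q = 2.7e-9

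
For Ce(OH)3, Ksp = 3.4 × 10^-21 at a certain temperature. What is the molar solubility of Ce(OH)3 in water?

Ce(OH)3(s) <=> Ce^3+(aq) + 3 OH^-(aq)
Ksp = [Ce^3+][OH^-]^3
Let s = molar solubility. Then [Ce^3+] = s and [OH^-] = 3s.
Ksp = s(3s)^3 = 27s^4
s = (3.4 × 10^-21 / 27)^(1/4) = 3.3 × 10^-6 M

s ≈ 3.3e-6 M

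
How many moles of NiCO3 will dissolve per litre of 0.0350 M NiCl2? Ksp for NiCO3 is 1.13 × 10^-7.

NiCO3(s) ⇌ Ni^2+ + CO3^2-
Ksp = [Ni^2+][CO3^2-]
If s mol/L dissolves here, [Ni^2+] = 0.0350 + s ≈ 0.0350, [CO3^2-] = s (common-ion effect: Ni^2+ is already 0.0350 M).
Ksp ≈ 0.0350 × s
s = 3.23 × 10^-6 M
Check: s = 3.2 × 10^-6 ≪ 0.0350, so the approximation is valid.

3.23 x 10^-6 M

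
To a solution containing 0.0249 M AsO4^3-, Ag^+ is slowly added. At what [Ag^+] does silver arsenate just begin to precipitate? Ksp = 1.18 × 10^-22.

Ag3AsO4(s) ⇌ 3 Ag^+ + AsO4^3-
Ksp = [Ag^+]^3[AsO4^3-]
Precipitation begins when Q = Ksp. With [AsO4^3-] = 0.0249 M:
1.18 × 10^-22 = (0.0249) × [Ag^+]^3
[Ag^+] = (1.18 × 10^-22 / 2.49 × 10^-2)^(1/3) = 1.68 x 10^-7 M

[Ag^+] = 1.68 × 10^-7 M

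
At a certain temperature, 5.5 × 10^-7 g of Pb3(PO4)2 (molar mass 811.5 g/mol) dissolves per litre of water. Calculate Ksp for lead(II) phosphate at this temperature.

Ksp = 1.5 × 10^-44

Molar solubility s = (5.5 × 10^-7 g/L) / (811.5 g/mol) = 6.78 × 10^-10 M.
Pb3(PO4)2(s) ⇌ 3 Pb^2+(aq) + 2 PO4^3-(aq)
With molar solubility s: [Pb^2+] = 3s, [PO4^3-] = 2s.
Ksp = [Pb^2+]^3[PO4^3-]^2
Substituting: Ksp = (3s)^3(2s)^2 = 108s^5
With s = 6.78 × 10^-10: Ksp = 1.5 × 10^-44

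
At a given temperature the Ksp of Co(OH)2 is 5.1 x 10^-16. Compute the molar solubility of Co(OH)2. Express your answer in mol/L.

5.0e-6 M

Co(OH)2(s) ⇌ Co^2+ + 2 OH^-
Ksp = [Co^2+][OH^-]^2
Let s = molar solubility. Then [Co^2+] = s and [OH^-] = 2s.
Ksp = s(2s)^2 = 4s^3
s^3 = 5.1 x 10^-16 / 4, so s = 5.0 × 10^-6 M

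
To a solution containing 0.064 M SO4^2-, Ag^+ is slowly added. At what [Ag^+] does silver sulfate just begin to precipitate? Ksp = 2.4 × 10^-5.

Ag2SO4(s) <=> 2 Ag^+ + SO4^2-
Ksp = [Ag^+]^2[SO4^2-]
Precipitation begins when Q = Ksp. With [SO4^2-] = 0.064 M:
2.4 × 10^-5 = (0.064) × [Ag^+]^2
[Ag^+] = (2.4 × 10^-5 / 6.4 x 10^-2)^(1/2) = 1.9 x 10^-2 M

[Ag^+] = 0.019 M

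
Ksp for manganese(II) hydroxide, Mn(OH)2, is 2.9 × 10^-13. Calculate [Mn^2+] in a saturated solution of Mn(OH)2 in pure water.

Mn(OH)2(s) ⇌ Mn^2+(aq) + 2 OH^-(aq)
Ksp = [Mn^2+][OH^-]^2
With molar solubility s: [Mn^2+] = s, [OH^-] = 2s.
Substituting: Ksp = s(2s)^2 = 4s^3
Solving, s = (2.9 × 10^-13/4)^(1/3) = 4.17 × 10^-5 M
[Mn^2+] = s = 4.2 × 10^-5 M

4.2 × 10^-5 M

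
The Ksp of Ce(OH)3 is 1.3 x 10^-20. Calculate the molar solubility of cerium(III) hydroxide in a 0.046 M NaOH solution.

Ce(OH)3(s) ⇌ Ce^3+ + 3 OH^-
Ksp = [Ce^3+][OH^-]^3
If s mol/L dissolves here, [Ce^3+] = s, [OH^-] = 0.046 + 3s ≈ 0.046 (Ksp is small, so little additional dissolves).
Ksp ≈ s × (0.046)^3
s = 1.3 x 10^-16 M
Check: 3s = 4.0 × 10^-16 ≪ 0.046, so the approximation is valid.

1.3 x 10^-16 M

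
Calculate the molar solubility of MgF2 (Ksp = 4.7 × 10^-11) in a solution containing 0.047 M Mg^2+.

s ≈ 1.6e-5 M

MgF2(s) ⇌ Mg^2+ + 2 F^-
Ksp = [Mg^2+][F^-]^2
If s mol/L dissolves here, [Mg^2+] = 0.047 + s ≈ 0.047, [F^-] = 2s (common-ion effect: Mg^2+ is already 0.047 M).
Ksp ≈ 0.047 × (2s)^2
s = 1.6 x 10^-5 M
Check: s = 1.6 x 10^-5 ≪ 0.047, so the approximation is valid.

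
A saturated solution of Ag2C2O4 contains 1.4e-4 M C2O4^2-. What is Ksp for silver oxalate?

Ksp = 1.1 × 10^-11

Ag2C2O4(s) <=> 2 Ag^+(aq) + C2O4^2-(aq)
Stoichiometry gives [Ag^+] = (2/1)[C2O4^2-] = 2.80 × 10^-4 M.
Ksp = [Ag^+]^2[C2O4^2-]
Ksp = (2.80 x 10^-4)^2 × 1.4 × 10^-4 = 1.1 x 10^-11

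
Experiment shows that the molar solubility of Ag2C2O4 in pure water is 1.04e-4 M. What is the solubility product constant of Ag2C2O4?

4.50 × 10^-12

Ag2C2O4(s) ⇌ 2 Ag^+ + C2O4^2-
With molar solubility s: [Ag^+] = 2s, [C2O4^2-] = s.
Ksp = [Ag^+]^2[C2O4^2-]
So Ksp = (2s)^2 × s = 4s^3
With s = 1.04 × 10^-4: Ksp = 4.50 × 10^-12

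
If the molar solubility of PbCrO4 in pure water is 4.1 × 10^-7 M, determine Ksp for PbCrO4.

PbCrO4(s) ⇌ Pb^2+ + CrO4^2-
For each mole of PbCrO4 that dissolves: [Pb^2+] = s, [CrO4^2-] = s.
Ksp = [Pb^2+][CrO4^2-]
Ksp = s^2
Ksp = (4.1 × 10^-7)^2 = 1.7 × 10^-13

Ksp ≈ 1.7e-13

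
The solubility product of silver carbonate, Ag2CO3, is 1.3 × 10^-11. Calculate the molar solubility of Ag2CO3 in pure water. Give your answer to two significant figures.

Ag2CO3(s) ⇌ 2 Ag^+ + CO3^2-
Ksp = [Ag^+]^2[CO3^2-]
Let s = molar solubility. Then [Ag^+] = 2s and [CO3^2-] = s.
Ksp = (2s)^2s = 4s^3
Solving, s = (1.3 × 10^-11/4)^(1/3) = 1.5 × 10^-4 M

1.5 × 10^-4 M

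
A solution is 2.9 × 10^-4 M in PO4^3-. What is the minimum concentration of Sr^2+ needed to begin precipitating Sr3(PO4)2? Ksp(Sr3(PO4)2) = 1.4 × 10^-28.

Sr3(PO4)2(s) <=> 3 Sr^2+(aq) + 2 PO4^3-(aq)
Ksp = [Sr^2+]^3[PO4^3-]^2
Precipitation begins when Q = Ksp. With [PO4^3-] = 2.9 × 10^-4 M:
1.4 × 10^-28 = (2.9 × 10^-4)^2 × [Sr^2+]^3
[Sr^2+] = (1.4 × 10^-28 / 8.41 x 10^-8)^(1/3) = 1.2 x 10^-7 M

[Sr^2+] = 1.2e-7 M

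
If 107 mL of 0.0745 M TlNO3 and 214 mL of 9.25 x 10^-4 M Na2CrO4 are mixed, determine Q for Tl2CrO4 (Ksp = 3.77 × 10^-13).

Q ≈ 3.80 × 10^-7

Total volume = 107 + 214 = 321 mL.
[Tl^+] = 7.45 × 10^-2 × (107/321) = 2.483 x 10^-2 M
[CrO4^2-] = 9.25 × 10^-4 × (214/321) = 6.167 × 10^-4 M
Tl2CrO4(s) ⇌ 2 Tl^+ + CrO4^2-, so Q = [Tl^+]^2[CrO4^2-]
Q = (2.483 × 10^-2)^2(6.167 x 10^-4) = 3.80 × 10^-7
Q > Ksp, so Tl2CrO4 will precipitate.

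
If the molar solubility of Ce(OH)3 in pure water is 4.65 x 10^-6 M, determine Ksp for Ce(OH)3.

1.26 x 10^-20

Ce(OH)3(s) ⇌ Ce^3+(aq) + 3 OH^-(aq)
If s mol/L of Ce(OH)3 dissolves, [Ce^3+] = s and [OH^-] = 3s.
Ksp = [Ce^3+][OH^-]^3
So Ksp = s × (3s)^3 = 27s^4
With s = 4.65 × 10^-6: Ksp = 1.26 × 10^-20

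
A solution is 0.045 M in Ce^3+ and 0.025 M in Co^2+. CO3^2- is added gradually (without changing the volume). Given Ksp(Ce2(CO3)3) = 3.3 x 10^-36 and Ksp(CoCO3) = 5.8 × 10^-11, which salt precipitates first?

Precipitation of each salt starts when its ion product equals its Ksp.
For Ce2(CO3)3: 3.3 x 10^-36 = (0.045)^2 × [CO3^2-]^3  ⇒  [CO3^2-] = 1.2 × 10^-11 M.
For CoCO3: 5.8 × 10^-11 = 0.025 × [CO3^2-]  ⇒  [CO3^2-] = 2.3 × 10^-9 M.
The salt with the lower threshold [CO3^2-] precipitates first: Ce2(CO3)3.

Ce2(CO3)3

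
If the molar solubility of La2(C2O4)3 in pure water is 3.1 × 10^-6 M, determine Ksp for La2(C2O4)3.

La2(C2O4)3(s) <=> 2 La^3+(aq) + 3 C2O4^2-(aq)
With molar solubility s: [La^3+] = 2s, [C2O4^2-] = 3s.
Ksp = [La^3+]^2[C2O4^2-]^3
So Ksp = (2s)^2 × (3s)^3 = 108s^5
With s = 3.1 x 10^-6: Ksp = 3.1 x 10^-26

3.1e-26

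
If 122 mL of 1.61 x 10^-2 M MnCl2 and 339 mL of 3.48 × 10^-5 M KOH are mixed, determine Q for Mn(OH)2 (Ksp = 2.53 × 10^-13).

Total volume = 122 + 339 = 461 mL.
[Mn^2+] = 1.61 × 10^-2 × (122/461) = 4.261 × 10^-3 M
[OH^-] = 3.48 × 10^-5 × (339/461) = 2.559 x 10^-5 M
Mn(OH)2(s) ⇌ Mn^2+ + 2 OH^-, so Q = [Mn^2+][OH^-]^2
Q = (4.261 × 10^-3)(2.559 × 10^-5)^2 = 2.79 × 10^-12
Q > Ksp, so Mn(OH)2 will precipitate.

Q ≈ 2.79e-12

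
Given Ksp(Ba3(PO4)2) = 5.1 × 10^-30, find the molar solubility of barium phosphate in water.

s = 5.4 × 10^-7 M

Ba3(PO4)2(s) <=> 3 Ba^2+ + 2 PO4^3-
Ksp = [Ba^2+]^3[PO4^3-]^2
If s mol/L of Ba3(PO4)2 dissolves, [Ba^2+] = 3s and [PO4^3-] = 2s.
Substituting: Ksp = (3s)^3(2s)^2 = 108s^5
Solving, s = (5.1 × 10^-30/108)^(1/5) = 5.4 × 10^-7 M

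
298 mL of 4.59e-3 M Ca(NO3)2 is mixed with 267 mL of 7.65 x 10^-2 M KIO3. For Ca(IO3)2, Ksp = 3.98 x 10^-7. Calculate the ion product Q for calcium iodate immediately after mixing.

3.16 x 10^-6

Total volume = 298 + 267 = 565 mL.
[Ca^2+] = 4.59 × 10^-3 × (298/565) = 2.421 × 10^-3 M
[IO3^-] = 7.65 x 10^-2 × (267/565) = 3.615 × 10^-2 M
Ca(IO3)2(s) ⇌ Ca^2+(aq) + 2 IO3^-(aq), so Q = [Ca^2+][IO3^-]^2
Q = (2.421 x 10^-3)(3.615 x 10^-2)^2 = 3.16 × 10^-6
Q > Ksp, so Ca(IO3)2 will precipitate.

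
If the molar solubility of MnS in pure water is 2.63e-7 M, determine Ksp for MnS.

MnS(s) ⇌ Mn^2+ + S^2-
Let s = molar solubility. Then [Mn^2+] = s and [S^2-] = s.
Ksp = [Mn^2+][S^2-]
Ksp = s^2
Ksp = (2.63 × 10^-7)^2 = 6.92 × 10^-14

6.92 × 10^-14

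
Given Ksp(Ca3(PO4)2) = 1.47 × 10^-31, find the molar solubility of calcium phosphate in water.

s ≈ 2.67 x 10^-7 M

Ca3(PO4)2(s) <=> 3 Ca^2+ + 2 PO4^3-
Ksp = [Ca^2+]^3[PO4^3-]^2
If s mol/L of Ca3(PO4)2 dissolves, [Ca^2+] = 3s and [PO4^3-] = 2s.
So Ksp = (3s)^3 × (2s)^2 = 108s^5
Solving, s = (1.47 × 10^-31/108)^(1/5) = 2.67 × 10^-7 M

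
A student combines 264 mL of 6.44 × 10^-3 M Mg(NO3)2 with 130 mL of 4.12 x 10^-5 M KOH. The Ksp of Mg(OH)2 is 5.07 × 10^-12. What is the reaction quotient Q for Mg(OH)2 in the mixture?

Q ≈ 7.97 x 10^-13

Total volume = 264 + 130 = 394 mL.
[Mg^2+] = 6.44 × 10^-3 × (264/394) = 4.315 x 10^-3 M
[OH^-] = 4.12 x 10^-5 × (130/394) = 1.359 × 10^-5 M
Mg(OH)2(s) <=> Mg^2+(aq) + 2 OH^-(aq), so Q = [Mg^2+][OH^-]^2
Q = (4.315 x 10^-3)(1.359 × 10^-5)^2 = 7.97 x 10^-13
Q < Ksp, so no precipitate of Mg(OH)2 forms.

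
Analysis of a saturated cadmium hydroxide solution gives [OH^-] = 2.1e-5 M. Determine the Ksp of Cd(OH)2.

Cd(OH)2(s) <=> Cd^2+ + 2 OH^-
Stoichiometry gives [Cd^2+] = (1/2)[OH^-] = 1.05 × 10^-5 M.
Ksp = [Cd^2+][OH^-]^2
Ksp = 1.05 x 10^-5 × (2.1 x 10^-5)^2 = 4.6 x 10^-15

Ksp = 4.6 × 10^-15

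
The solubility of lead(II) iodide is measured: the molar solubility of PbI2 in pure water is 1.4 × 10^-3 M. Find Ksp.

PbI2(s) ⇌ Pb^2+ + 2 I^-
With molar solubility s: [Pb^2+] = s, [I^-] = 2s.
Ksp = [Pb^2+][I^-]^2
So Ksp = s × (2s)^2 = 4s^3
With s = 1.4 × 10^-3: Ksp = 1.1 × 10^-8

Ksp ≈ 1.1 x 10^-8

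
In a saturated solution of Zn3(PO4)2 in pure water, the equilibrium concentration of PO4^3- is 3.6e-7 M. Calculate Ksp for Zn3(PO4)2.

Zn3(PO4)2(s) <=> 3 Zn^2+ + 2 PO4^3-
Stoichiometry gives [Zn^2+] = (3/2)[PO4^3-] = 5.40 × 10^-7 M.
Ksp = [Zn^2+]^3[PO4^3-]^2
Ksp = (5.40 x 10^-7)^3 × (3.6 × 10^-7)^2 = 2.0 × 10^-32

2.0e-32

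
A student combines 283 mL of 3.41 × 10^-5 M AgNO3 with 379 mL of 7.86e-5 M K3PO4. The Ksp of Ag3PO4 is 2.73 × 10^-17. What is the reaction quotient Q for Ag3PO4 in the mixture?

Q = 1.39e-19

Total volume = 283 + 379 = 662 mL.
[Ag^+] = 3.41 × 10^-5 × (283/662) = 1.458 x 10^-5 M
[PO4^3-] = 7.86 × 10^-5 × (379/662) = 4.500 × 10^-5 M
Ag3PO4(s) ⇌ 3 Ag^+(aq) + PO4^3-(aq), so Q = [Ag^+]^3[PO4^3-]
Q = (1.458 × 10^-5)^3(4.500 × 10^-5) = 1.39 x 10^-19
Q < Ksp, so no precipitate of Ag3PO4 forms.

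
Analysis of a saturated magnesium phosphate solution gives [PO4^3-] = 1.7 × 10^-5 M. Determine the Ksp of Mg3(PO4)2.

Ksp = 4.8e-24

Mg3(PO4)2(s) ⇌ 3 Mg^2+ + 2 PO4^3-
Stoichiometry gives [Mg^2+] = (3/2)[PO4^3-] = 2.55 × 10^-5 M.
Ksp = [Mg^2+]^3[PO4^3-]^2
Ksp = (2.55 × 10^-5)^3 × (1.7 × 10^-5)^2 = 4.8 × 10^-24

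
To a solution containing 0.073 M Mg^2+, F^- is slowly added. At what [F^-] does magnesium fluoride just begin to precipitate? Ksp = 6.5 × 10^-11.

MgF2(s) <=> Mg^2+(aq) + 2 F^-(aq)
Ksp = [Mg^2+][F^-]^2
Precipitation begins when Q = Ksp. With [Mg^2+] = 0.073 M:
6.5 × 10^-11 = (0.073) × [F^-]^2
[F^-] = (6.5 × 10^-11 / 7.3 x 10^-2)^(1/2) = 3.0 x 10^-5 M

3.0 × 10^-5 M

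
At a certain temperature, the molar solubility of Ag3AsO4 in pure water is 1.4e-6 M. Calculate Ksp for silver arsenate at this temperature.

Ag3AsO4(s) <=> 3 Ag^+ + AsO4^3-
With molar solubility s: [Ag^+] = 3s, [AsO4^3-] = s.
Ksp = [Ag^+]^3[AsO4^3-]
Ksp = (3s)^3s = 27s^4
With s = 1.4 x 10^-6: Ksp = 1.0 × 10^-22

Ksp = 1.0 × 10^-22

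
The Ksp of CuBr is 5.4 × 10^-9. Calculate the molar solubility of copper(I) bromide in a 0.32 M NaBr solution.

s ≈ 1.7 × 10^-8 M

CuBr(s) ⇌ Cu^+(aq) + Br^-(aq)
Ksp = [Cu^+][Br^-]
Let s be the molar solubility in this solution. [Cu^+] = s, [Br^-] = 0.32 + s ≈ 0.32 (since Br^- from NaBr dominates).
Ksp ≈ s × 0.32
s = 1.7 × 10^-8 M
Check: s = 1.7 × 10^-8 ≪ 0.32, so the approximation is valid.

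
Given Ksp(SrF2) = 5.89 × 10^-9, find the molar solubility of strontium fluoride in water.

SrF2(s) <=> Sr^2+(aq) + 2 F^-(aq)
Ksp = [Sr^2+][F^-]^2
With molar solubility s: [Sr^2+] = s, [F^-] = 2s.
Ksp = s(2s)^2 = 4s^3
Solving, s = (5.89 × 10^-9/4)^(1/3) = 1.14 × 10^-3 M

1.14 x 10^-3 M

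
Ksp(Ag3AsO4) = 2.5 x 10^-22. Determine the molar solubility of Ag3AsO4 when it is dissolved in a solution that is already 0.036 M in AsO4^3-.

Ag3AsO4(s) <=> 3 Ag^+ + AsO4^3-
Ksp = [Ag^+]^3[AsO4^3-]
Let s = moles of Ag3AsO4 that dissolve per litre. [Ag^+] = 3s, [AsO4^3-] = 0.036 + s ≈ 0.036 (common-ion effect: AsO4^3- is already 0.036 M).
Ksp ≈ (3s)^3 × 0.036
s = 6.4 × 10^-8 M
Check: s = 6.4 × 10^-8 ≪ 0.036, so the approximation is valid.

s = 6.4 x 10^-8 M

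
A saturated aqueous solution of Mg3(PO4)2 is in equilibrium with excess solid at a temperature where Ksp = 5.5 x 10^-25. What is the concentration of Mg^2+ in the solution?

[Mg^2+] ≈ 1.7e-5 M

Mg3(PO4)2(s) <=> 3 Mg^2+ + 2 PO4^3-
Ksp = [Mg^2+]^3[PO4^3-]^2
With molar solubility s: [Mg^2+] = 3s, [PO4^3-] = 2s.
Ksp = (3s)^3(2s)^2 = 108s^5
Solving, s = (5.5 x 10^-25/108)^(1/5) = 5.51 × 10^-6 M
[Mg^2+] = 3s = 1.7 × 10^-5 M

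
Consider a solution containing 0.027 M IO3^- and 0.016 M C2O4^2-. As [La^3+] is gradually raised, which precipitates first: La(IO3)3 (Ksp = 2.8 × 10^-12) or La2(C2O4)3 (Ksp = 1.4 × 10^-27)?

La2(C2O4)3

Precipitation of each salt starts when its ion product equals its Ksp.
For La(IO3)3: 2.8 × 10^-12 = (0.027)^3 × [La^3+]  ⇒  [La^3+] = 1.4 × 10^-7 M.
For La2(C2O4)3: 1.4 × 10^-27 = (0.016)^3 × [La^3+]^2  ⇒  [La^3+] = 1.8 × 10^-11 M.
The salt with the lower threshold [La^3+] precipitates first: La2(C2O4)3.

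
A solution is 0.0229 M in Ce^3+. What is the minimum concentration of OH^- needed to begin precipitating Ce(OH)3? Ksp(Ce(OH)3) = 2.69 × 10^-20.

[OH^-] = 1.06 × 10^-6 M

Ce(OH)3(s) <=> Ce^3+ + 3 OH^-
Ksp = [Ce^3+][OH^-]^3
Precipitation begins when Q = Ksp. With [Ce^3+] = 0.0229 M:
2.69 × 10^-20 = (0.0229) × [OH^-]^3
[OH^-] = (2.69 × 10^-20 / 2.29 × 10^-2)^(1/3) = 1.06 × 10^-6 M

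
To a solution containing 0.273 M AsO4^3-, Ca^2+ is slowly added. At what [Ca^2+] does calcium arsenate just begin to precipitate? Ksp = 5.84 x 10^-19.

[Ca^2+] ≈ 1.99 × 10^-6 M

Ca3(AsO4)2(s) <=> 3 Ca^2+ + 2 AsO4^3-
Ksp = [Ca^2+]^3[AsO4^3-]^2
Precipitation begins when Q = Ksp. With [AsO4^3-] = 0.273 M:
5.84 x 10^-19 = (0.273)^2 × [Ca^2+]^3
[Ca^2+] = (5.84 x 10^-19 / 7.453 × 10^-2)^(1/3) = 1.99 x 10^-6 M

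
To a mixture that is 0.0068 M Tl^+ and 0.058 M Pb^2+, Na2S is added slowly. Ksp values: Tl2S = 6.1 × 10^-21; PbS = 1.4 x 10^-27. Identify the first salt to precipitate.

Precipitation of each salt starts when its ion product equals its Ksp.
For Tl2S: 6.1 × 10^-21 = (0.0068)^2 × [S^2-]  ⇒  [S^2-] = 1.3 × 10^-16 M.
For PbS: 1.4 x 10^-27 = 0.058 × [S^2-]  ⇒  [S^2-] = 2.4 × 10^-26 M.
The salt with the lower threshold [S^2-] precipitates first: PbS.

PbS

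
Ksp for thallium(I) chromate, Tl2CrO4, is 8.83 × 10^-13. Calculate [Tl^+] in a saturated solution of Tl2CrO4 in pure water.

Tl2CrO4(s) ⇌ 2 Tl^+(aq) + CrO4^2-(aq)
Ksp = [Tl^+]^2[CrO4^2-]
For each mole of Tl2CrO4 that dissolves: [Tl^+] = 2s, [CrO4^2-] = s.
Substituting: Ksp = (2s)^2s = 4s^3
Solving, s = (8.83 × 10^-13/4)^(1/3) = 6.044 × 10^-5 M
[Tl^+] = 2s = 1.21 × 10^-4 M

[Tl^+] ≈ 1.21 x 10^-4 M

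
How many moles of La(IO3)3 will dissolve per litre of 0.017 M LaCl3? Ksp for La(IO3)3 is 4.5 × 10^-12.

s = 2.1e-4 M

La(IO3)3(s) ⇌ La^3+(aq) + 3 IO3^-(aq)
Ksp = [La^3+][IO3^-]^3
Let s = moles of La(IO3)3 that dissolve per litre. [La^3+] = 0.017 + s ≈ 0.017, [IO3^-] = 3s (Ksp is small, so little additional dissolves).
Ksp ≈ 0.017 × (3s)^3
s = 2.1 × 10^-4 M
Check: s = 2.1 × 10^-4 ≪ 0.017, so the approximation is valid.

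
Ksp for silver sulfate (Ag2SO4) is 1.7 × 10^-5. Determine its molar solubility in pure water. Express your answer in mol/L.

s ≈ 1.6 x 10^-2 M

Ag2SO4(s) ⇌ 2 Ag^+ + SO4^2-
Ksp = [Ag^+]^2[SO4^2-]
Let s = molar solubility. Then [Ag^+] = 2s and [SO4^2-] = s.
Substituting: Ksp = (2s)^2s = 4s^3
s^3 = 1.7 × 10^-5 / 4, so s = 1.6 × 10^-2 M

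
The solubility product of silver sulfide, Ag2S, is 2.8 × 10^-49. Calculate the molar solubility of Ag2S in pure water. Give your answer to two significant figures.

Ag2S(s) <=> 2 Ag^+(aq) + S^2-(aq)
Ksp = [Ag^+]^2[S^2-]
With molar solubility s: [Ag^+] = 2s, [S^2-] = s.
Ksp = (2s)^2s = 4s^3
Solving, s = (2.8 × 10^-49/4)^(1/3) = 4.1 × 10^-17 M

4.1 x 10^-17 M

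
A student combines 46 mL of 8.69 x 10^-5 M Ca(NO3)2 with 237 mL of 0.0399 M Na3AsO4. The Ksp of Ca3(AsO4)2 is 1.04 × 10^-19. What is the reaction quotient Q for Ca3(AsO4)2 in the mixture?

Total volume = 46 + 237 = 283 mL.
[Ca^2+] = 8.69 × 10^-5 × (46/283) = 1.413 × 10^-5 M
[AsO4^3-] = 3.99 x 10^-2 × (237/283) = 3.341 × 10^-2 M
Ca3(AsO4)2(s) ⇌ 3 Ca^2+ + 2 AsO4^3-, so Q = [Ca^2+]^3[AsO4^3-]^2
Q = (1.413 × 10^-5)^3(3.341 × 10^-2)^2 = 3.15 × 10^-18
Q > Ksp, so Ca3(AsO4)2 will precipitate.

Q ≈ 3.15 × 10^-18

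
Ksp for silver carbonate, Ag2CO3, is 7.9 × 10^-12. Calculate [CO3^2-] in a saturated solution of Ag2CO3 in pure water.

1.3 × 10^-4 M

Ag2CO3(s) ⇌ 2 Ag^+ + CO3^2-
Ksp = [Ag^+]^2[CO3^2-]
For each mole of Ag2CO3 that dissolves: [Ag^+] = 2s, [CO3^2-] = s.
Ksp = (2s)^2s = 4s^3
s = (7.9 × 10^-12 / 4)^(1/3) = 1.25 × 10^-4 M
[CO3^2-] = s = 1.3 × 10^-4 M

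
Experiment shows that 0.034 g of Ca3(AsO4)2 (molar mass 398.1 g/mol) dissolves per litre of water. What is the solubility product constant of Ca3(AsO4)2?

Ksp ≈ 4.9 x 10^-19

Molar solubility s = (3.4 × 10^-2 g/L) / (398.1 g/mol) = 8.54 × 10^-5 M.
Ca3(AsO4)2(s) ⇌ 3 Ca^2+(aq) + 2 AsO4^3-(aq)
Let s = molar solubility. Then [Ca^2+] = 3s and [AsO4^3-] = 2s.
Ksp = [Ca^2+]^3[AsO4^3-]^2
Ksp = (3s)^3(2s)^2 = 108s^5
With s = 8.54 × 10^-5: Ksp = 4.9 × 10^-19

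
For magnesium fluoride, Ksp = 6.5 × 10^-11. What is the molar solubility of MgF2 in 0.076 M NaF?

MgF2(s) ⇌ Mg^2+(aq) + 2 F^-(aq)
Ksp = [Mg^2+][F^-]^2
If s mol/L dissolves here, [Mg^2+] = s, [F^-] = 0.076 + 2s ≈ 0.076 (common-ion effect: F^- is already 0.076 M).
Ksp ≈ s × (0.076)^2
s = 1.1 × 10^-8 M
Check: 2s = 2.3 × 10^-8 ≪ 0.076, so the approximation is valid.

1.1e-8 M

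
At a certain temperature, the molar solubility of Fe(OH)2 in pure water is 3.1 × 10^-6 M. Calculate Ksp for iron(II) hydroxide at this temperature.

Fe(OH)2(s) ⇌ Fe^2+ + 2 OH^-
With molar solubility s: [Fe^2+] = s, [OH^-] = 2s.
Ksp = [Fe^2+][OH^-]^2
So Ksp = s × (2s)^2 = 4s^3
Ksp = 4 × (3.1 × 10^-6)^3 = 1.2 × 10^-16

Ksp ≈ 1.2 × 10^-16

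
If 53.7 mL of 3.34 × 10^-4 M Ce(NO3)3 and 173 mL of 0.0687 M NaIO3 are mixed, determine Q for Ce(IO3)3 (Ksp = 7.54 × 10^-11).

1.14 × 10^-8

Total volume = 53.7 + 173 = 226.7 mL.
[Ce^3+] = 3.34 × 10^-4 × (53.7/226.7) = 7.912 × 10^-5 M
[IO3^-] = 6.87 x 10^-2 × (173/226.7) = 5.243 × 10^-2 M
Ce(IO3)3(s) ⇌ Ce^3+(aq) + 3 IO3^-(aq), so Q = [Ce^3+][IO3^-]^3
Q = (7.912 x 10^-5)(5.243 × 10^-2)^3 = 1.14 x 10^-8
Q > Ksp, so Ce(IO3)3 will precipitate.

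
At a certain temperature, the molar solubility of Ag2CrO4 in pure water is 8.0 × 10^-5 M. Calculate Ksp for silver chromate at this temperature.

Ag2CrO4(s) ⇌ 2 Ag^+ + CrO4^2-
If s mol/L of Ag2CrO4 dissolves, [Ag^+] = 2s and [CrO4^2-] = s.
Ksp = [Ag^+]^2[CrO4^2-]
So Ksp = (2s)^2 × s = 4s^3
With s = 8.0 × 10^-5: Ksp = 2.0 x 10^-12

Ksp ≈ 2.0 x 10^-12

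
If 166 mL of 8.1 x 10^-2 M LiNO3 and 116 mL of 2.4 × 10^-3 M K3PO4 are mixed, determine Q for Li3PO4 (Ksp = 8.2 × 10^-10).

Total volume = 166 + 116 = 282 mL.
[Li^+] = 8.1 × 10^-2 × (166/282) = 4.77 × 10^-2 M
[PO4^3-] = 2.4 × 10^-3 × (116/282) = 9.87 × 10^-4 M
Li3PO4(s) ⇌ 3 Li^+(aq) + PO4^3-(aq), so Q = [Li^+]^3[PO4^3-]
Q = (4.77 × 10^-2)^3(9.87 × 10^-4) = 1.1 x 10^-7
Q > Ksp, so Li3PO4 will precipitate.

1.1 x 10^-7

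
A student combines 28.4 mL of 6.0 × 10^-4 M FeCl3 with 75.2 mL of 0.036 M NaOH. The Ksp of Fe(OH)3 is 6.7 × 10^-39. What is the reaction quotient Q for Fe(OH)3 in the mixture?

Total volume = 28.4 + 75.2 = 103.6 mL.
[Fe^3+] = 6.0 × 10^-4 × (28.4/103.6) = 1.64 × 10^-4 M
[OH^-] = 3.6 × 10^-2 × (75.2/103.6) = 2.61 x 10^-2 M
Fe(OH)3(s) <=> Fe^3+(aq) + 3 OH^-(aq), so Q = [Fe^3+][OH^-]^3
Q = (1.64 × 10^-4)(2.61 × 10^-2)^3 = 2.9 × 10^-9
Q > Ksp, so Fe(OH)3 will precipitate.

Q ≈ 2.9 x 10^-9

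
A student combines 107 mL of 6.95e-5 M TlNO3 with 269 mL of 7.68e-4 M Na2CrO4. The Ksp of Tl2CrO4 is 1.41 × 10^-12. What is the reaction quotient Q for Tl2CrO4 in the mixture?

Total volume = 107 + 269 = 376 mL.
[Tl^+] = 6.95 × 10^-5 × (107/376) = 1.978 × 10^-5 M
[CrO4^2-] = 7.68 x 10^-4 × (269/376) = 5.494 × 10^-4 M
Tl2CrO4(s) ⇌ 2 Tl^+ + CrO4^2-, so Q = [Tl^+]^2[CrO4^2-]
Q = (1.978 × 10^-5)^2(5.494 × 10^-4) = 2.15 x 10^-13
Q < Ksp, so no precipitate of Tl2CrO4 forms.

2.15 × 10^-13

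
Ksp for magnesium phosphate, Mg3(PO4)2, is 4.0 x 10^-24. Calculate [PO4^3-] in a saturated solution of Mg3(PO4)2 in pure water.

Mg3(PO4)2(s) ⇌ 3 Mg^2+(aq) + 2 PO4^3-(aq)
Ksp = [Mg^2+]^3[PO4^3-]^2
Let s = molar solubility. Then [Mg^2+] = 3s and [PO4^3-] = 2s.
Ksp = (3s)^3(2s)^2 = 108s^5
s = (4.0 x 10^-24 / 108)^(1/5) = 8.20 × 10^-6 M
[PO4^3-] = 2s = 1.6 x 10^-5 M

[PO4^3-] = 1.6e-5 M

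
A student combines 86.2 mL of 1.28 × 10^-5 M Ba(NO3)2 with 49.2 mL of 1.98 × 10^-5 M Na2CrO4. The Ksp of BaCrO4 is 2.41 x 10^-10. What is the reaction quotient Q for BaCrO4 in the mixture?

Total volume = 86.2 + 49.2 = 135.4 mL.
[Ba^2+] = 1.28 x 10^-5 × (86.2/135.4) = 8.149 x 10^-6 M
[CrO4^2-] = 1.98 × 10^-5 × (49.2/135.4) = 7.195 × 10^-6 M
BaCrO4(s) <=> Ba^2+(aq) + CrO4^2-(aq), so Q = [Ba^2+][CrO4^2-]
Q = (8.149 × 10^-6)(7.195 × 10^-6) = 5.86 × 10^-11
Q < Ksp, so no precipitate of BaCrO4 forms.

5.86 x 10^-11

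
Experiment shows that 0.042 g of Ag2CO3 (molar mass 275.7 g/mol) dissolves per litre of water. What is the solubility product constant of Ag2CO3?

Ksp ≈ 1.4 × 10^-11

Molar solubility s = (4.2 × 10^-2 g/L) / (275.7 g/mol) = 1.52 × 10^-4 M.
Ag2CO3(s) <=> 2 Ag^+(aq) + CO3^2-(aq)
For each mole of Ag2CO3 that dissolves: [Ag^+] = 2s, [CO3^2-] = s.
Ksp = [Ag^+]^2[CO3^2-]
Ksp = (2s)^2s = 4s^3
With s = 1.52 x 10^-4: Ksp = 1.4 x 10^-11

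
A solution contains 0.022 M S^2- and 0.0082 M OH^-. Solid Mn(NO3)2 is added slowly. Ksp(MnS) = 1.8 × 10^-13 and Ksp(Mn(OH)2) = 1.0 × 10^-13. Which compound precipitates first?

MnS

Each salt begins to precipitate when Q = Ksp, i.e. when [Mn^2+] reaches its threshold.
For MnS: 1.8 × 10^-13 = 0.022 × [Mn^2+]  ⇒  [Mn^2+] = 8.2 × 10^-12 M.
For Mn(OH)2: 1.0 × 10^-13 = (0.0082)^2 × [Mn^2+]  ⇒  [Mn^2+] = 1.5 x 10^-9 M.
The salt with the lower threshold [Mn^2+] precipitates first: MnS.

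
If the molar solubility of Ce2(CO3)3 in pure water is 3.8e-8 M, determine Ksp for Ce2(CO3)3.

Ksp = 8.6 × 10^-36

Ce2(CO3)3(s) <=> 2 Ce^3+ + 3 CO3^2-
If s mol/L of Ce2(CO3)3 dissolves, [Ce^3+] = 2s and [CO3^2-] = 3s.
Ksp = [Ce^3+]^2[CO3^2-]^3
So Ksp = (2s)^2 × (3s)^3 = 108s^5
With s = 3.8 x 10^-8: Ksp = 8.6 × 10^-36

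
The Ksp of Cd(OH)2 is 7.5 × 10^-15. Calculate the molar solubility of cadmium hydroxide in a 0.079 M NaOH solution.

s = 1.2e-12 M

Cd(OH)2(s) ⇌ Cd^2+ + 2 OH^-
Ksp = [Cd^2+][OH^-]^2
If s mol/L dissolves here, [Cd^2+] = s, [OH^-] = 0.079 + 2s ≈ 0.079 (since OH^- from NaOH dominates).
Ksp ≈ s × (0.079)^2
s = 1.2 x 10^-12 M
Check: 2s = 2.4 × 10^-12 ≪ 0.079, so the approximation is valid.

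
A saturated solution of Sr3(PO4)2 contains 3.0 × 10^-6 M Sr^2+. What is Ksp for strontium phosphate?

Sr3(PO4)2(s) ⇌ 3 Sr^2+ + 2 PO4^3-
Stoichiometry gives [PO4^3-] = (2/3)[Sr^2+] = 2.00 × 10^-6 M.
Ksp = [Sr^2+]^3[PO4^3-]^2
Ksp = (3.0 × 10^-6)^3 × (2.00 x 10^-6)^2 = 1.1 × 10^-28

Ksp = 1.1 × 10^-28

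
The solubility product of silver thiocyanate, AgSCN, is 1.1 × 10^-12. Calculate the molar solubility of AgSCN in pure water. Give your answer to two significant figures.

AgSCN(s) <=> Ag^+(aq) + SCN^-(aq)
Ksp = [Ag^+][SCN^-]
If s mol/L of AgSCN dissolves, [Ag^+] = s and [SCN^-] = s.
Ksp = s × s = s^2
s = √(1.1 × 10^-12) = 1.0 × 10^-6 M

s = 1.0 × 10^-6 M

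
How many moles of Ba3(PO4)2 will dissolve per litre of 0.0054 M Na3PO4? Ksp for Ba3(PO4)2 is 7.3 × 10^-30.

s ≈ 2.1 × 10^-9 M

Ba3(PO4)2(s) <=> 3 Ba^2+ + 2 PO4^3-
Ksp = [Ba^2+]^3[PO4^3-]^2
Let s be the molar solubility in this solution. [Ba^2+] = 3s, [PO4^3-] = 0.0054 + 2s ≈ 0.0054 (common-ion effect: PO4^3- is already 0.0054 M).
Ksp ≈ (3s)^3 × (0.0054)^2
s = 2.1 × 10^-9 M
Check: 2s = 4.2 × 10^-9 ≪ 0.0054, so the approximation is valid.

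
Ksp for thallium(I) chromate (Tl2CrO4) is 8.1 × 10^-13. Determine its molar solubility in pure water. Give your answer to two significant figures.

5.9 × 10^-5 M

Tl2CrO4(s) <=> 2 Tl^+ + CrO4^2-
Ksp = [Tl^+]^2[CrO4^2-]
Let s = molar solubility. Then [Tl^+] = 2s and [CrO4^2-] = s.
Substituting: Ksp = (2s)^2s = 4s^3
Solving, s = (8.1 × 10^-13/4)^(1/3) = 5.9 × 10^-5 M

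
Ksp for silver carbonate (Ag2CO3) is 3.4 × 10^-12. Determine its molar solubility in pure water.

s = 9.5 × 10^-5 M

Ag2CO3(s) ⇌ 2 Ag^+(aq) + CO3^2-(aq)
Ksp = [Ag^+]^2[CO3^2-]
Let s = molar solubility. Then [Ag^+] = 2s and [CO3^2-] = s.
So Ksp = (2s)^2 × s = 4s^3
s = (3.4 × 10^-12 / 4)^(1/3) = 9.5 × 10^-5 M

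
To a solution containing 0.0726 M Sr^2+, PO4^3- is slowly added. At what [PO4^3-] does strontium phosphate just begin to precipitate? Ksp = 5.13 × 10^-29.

3.66 × 10^-13 M

Sr3(PO4)2(s) <=> 3 Sr^2+(aq) + 2 PO4^3-(aq)
Ksp = [Sr^2+]^3[PO4^3-]^2
Precipitation begins when Q = Ksp. With [Sr^2+] = 0.0726 M:
5.13 × 10^-29 = (0.0726)^3 × [PO4^3-]^2
[PO4^3-] = (5.13 × 10^-29 / 3.827 × 10^-4)^(1/2) = 3.66 × 10^-13 M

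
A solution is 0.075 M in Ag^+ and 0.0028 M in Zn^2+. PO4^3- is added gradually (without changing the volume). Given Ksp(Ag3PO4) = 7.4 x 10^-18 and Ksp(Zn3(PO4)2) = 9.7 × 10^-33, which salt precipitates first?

Ag3PO4

Each salt begins to precipitate when Q = Ksp, i.e. when [PO4^3-] reaches its threshold.
For Ag3PO4: 7.4 x 10^-18 = (0.075)^3 × [PO4^3-]  ⇒  [PO4^3-] = 1.8 × 10^-14 M.
For Zn3(PO4)2: 9.7 × 10^-33 = (0.0028)^3 × [PO4^3-]^2  ⇒  [PO4^3-] = 6.6 x 10^-13 M.
The salt with the lower threshold [PO4^3-] precipitates first: Ag3PO4.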